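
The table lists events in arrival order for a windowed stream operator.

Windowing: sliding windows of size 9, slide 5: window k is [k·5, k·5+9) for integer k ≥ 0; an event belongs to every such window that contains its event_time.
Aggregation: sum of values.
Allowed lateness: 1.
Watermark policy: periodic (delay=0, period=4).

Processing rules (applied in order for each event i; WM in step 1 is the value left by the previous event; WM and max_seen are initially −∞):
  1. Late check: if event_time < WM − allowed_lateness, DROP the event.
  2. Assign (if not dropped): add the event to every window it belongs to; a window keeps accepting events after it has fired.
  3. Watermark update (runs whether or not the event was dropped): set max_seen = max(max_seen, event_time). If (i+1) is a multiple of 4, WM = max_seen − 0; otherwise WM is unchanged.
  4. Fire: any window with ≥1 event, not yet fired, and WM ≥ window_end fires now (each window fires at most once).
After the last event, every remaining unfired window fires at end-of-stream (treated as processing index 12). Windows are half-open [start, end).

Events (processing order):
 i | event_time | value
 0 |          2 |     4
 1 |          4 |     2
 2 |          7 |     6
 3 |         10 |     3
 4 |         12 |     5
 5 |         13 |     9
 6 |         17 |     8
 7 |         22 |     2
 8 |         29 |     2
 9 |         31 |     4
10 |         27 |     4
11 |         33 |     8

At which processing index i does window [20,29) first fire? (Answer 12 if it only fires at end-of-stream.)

i=0 t=2 v=4: → [0,9); WM=−∞
i=1 t=4 v=2: → [0,9); WM=−∞
i=2 t=7 v=6: → [5,14),[0,9); WM=−∞
i=3 t=10 v=3: → [10,19),[5,14); WM=10; [0,9) fires=12
i=4 t=12 v=5: → [10,19),[5,14); WM=10
i=5 t=13 v=9: → [10,19),[5,14); WM=10
i=6 t=17 v=8: → [15,24),[10,19); WM=10
i=7 t=22 v=2: → [20,29),[15,24); WM=22; [5,14) fires=23 [10,19) fires=25
i=8 t=29 v=2: → [25,34); WM=22
i=9 t=31 v=4: → [30,39),[25,34); WM=22
i=10 t=27 v=4: → [25,34),[20,29); WM=22
i=11 t=33 v=8: → [30,39),[25,34); WM=33; [15,24) fires=10 [20,29) fires=6

11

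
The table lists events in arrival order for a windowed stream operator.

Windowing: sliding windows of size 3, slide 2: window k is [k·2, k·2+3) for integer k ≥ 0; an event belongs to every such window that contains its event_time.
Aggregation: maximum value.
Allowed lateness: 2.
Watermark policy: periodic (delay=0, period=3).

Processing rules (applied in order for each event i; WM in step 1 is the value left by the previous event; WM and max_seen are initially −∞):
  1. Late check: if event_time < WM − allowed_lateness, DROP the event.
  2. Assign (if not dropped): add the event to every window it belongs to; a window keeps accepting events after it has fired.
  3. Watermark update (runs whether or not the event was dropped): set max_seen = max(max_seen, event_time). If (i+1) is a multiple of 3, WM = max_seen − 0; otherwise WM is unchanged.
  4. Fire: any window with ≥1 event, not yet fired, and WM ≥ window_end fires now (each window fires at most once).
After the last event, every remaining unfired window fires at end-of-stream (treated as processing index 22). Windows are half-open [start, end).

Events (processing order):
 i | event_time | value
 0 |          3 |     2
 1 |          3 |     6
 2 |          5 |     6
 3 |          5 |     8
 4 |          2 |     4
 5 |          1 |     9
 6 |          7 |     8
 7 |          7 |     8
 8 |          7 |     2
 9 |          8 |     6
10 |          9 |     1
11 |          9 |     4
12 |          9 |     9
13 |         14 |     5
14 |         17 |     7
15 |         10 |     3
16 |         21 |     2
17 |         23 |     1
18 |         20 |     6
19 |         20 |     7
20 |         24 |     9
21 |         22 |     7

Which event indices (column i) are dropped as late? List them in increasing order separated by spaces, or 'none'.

i=0 t=3 v=2: → [2,5); WM=−∞
i=1 t=3 v=6: → [2,5); WM=−∞
i=2 t=5 v=6: → [4,7); WM=5; [2,5) fires=6
i=3 t=5 v=8: → [4,7); WM=5
i=4 t=2 v=4: DROP (t<5-2); WM=5
i=5 t=1 v=9: DROP (t<5-2); WM=5
i=6 t=7 v=8: → [6,9); WM=5
i=7 t=7 v=8: → [6,9); WM=5
i=8 t=7 v=2: → [6,9); WM=7; [4,7) fires=8
i=9 t=8 v=6: → [8,11),[6,9); WM=7
i=10 t=9 v=1: → [8,11); WM=7
i=11 t=9 v=4: → [8,11); WM=9; [6,9) fires=8
i=12 t=9 v=9: → [8,11); WM=9
i=13 t=14 v=5: → [14,17),[12,15); WM=9
i=14 t=17 v=7: → [16,19); WM=17; [8,11) fires=9 [12,15) fires=5 [14,17) fires=5
i=15 t=10 v=3: DROP (t<17-2); WM=17
i=16 t=21 v=2: → [20,23); WM=17
i=17 t=23 v=1: → [22,25); WM=23; [16,19) fires=7 [20,23) fires=2
i=18 t=20 v=6: DROP (t<23-2); WM=23
i=19 t=20 v=7: DROP (t<23-2); WM=23
i=20 t=24 v=9: → [24,27),[22,25); WM=24
i=21 t=22 v=7: → [22,25),[20,23); WM=24

4 5 15 18 19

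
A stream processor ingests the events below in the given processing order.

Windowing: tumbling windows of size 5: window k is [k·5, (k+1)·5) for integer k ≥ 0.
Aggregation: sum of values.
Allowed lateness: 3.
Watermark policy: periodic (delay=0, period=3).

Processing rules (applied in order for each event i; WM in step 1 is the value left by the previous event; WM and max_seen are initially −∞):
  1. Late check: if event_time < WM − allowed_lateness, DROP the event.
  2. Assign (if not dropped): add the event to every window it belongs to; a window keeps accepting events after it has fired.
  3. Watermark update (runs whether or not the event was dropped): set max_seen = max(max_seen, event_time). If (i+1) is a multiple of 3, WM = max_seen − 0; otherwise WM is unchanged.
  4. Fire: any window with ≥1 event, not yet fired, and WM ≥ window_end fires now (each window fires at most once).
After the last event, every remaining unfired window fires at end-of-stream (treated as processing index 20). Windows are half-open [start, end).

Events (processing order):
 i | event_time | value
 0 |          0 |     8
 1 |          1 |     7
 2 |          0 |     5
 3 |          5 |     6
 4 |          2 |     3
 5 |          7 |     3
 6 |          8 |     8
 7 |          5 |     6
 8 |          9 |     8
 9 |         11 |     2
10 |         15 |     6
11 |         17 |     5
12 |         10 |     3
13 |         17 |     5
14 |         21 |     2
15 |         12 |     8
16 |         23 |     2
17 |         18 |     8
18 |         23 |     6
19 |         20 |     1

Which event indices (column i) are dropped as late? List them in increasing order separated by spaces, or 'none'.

i=0 t=0 v=8: → [0,5); WM=−∞
i=1 t=1 v=7: → [0,5); WM=−∞
i=2 t=0 v=5: → [0,5); WM=1
i=3 t=5 v=6: → [5,10); WM=1
i=4 t=2 v=3: → [0,5); WM=1
i=5 t=7 v=3: → [5,10); WM=7; [0,5) fires=23
i=6 t=8 v=8: → [5,10); WM=7
i=7 t=5 v=6: → [5,10); WM=7
i=8 t=9 v=8: → [5,10); WM=9
i=9 t=11 v=2: → [10,15); WM=9
i=10 t=15 v=6: → [15,20); WM=9
i=11 t=17 v=5: → [15,20); WM=17; [5,10) fires=31 [10,15) fires=2
i=12 t=10 v=3: DROP (t<17-3); WM=17
i=13 t=17 v=5: → [15,20); WM=17
i=14 t=21 v=2: → [20,25); WM=21; [15,20) fires=16
i=15 t=12 v=8: DROP (t<21-3); WM=21
i=16 t=23 v=2: → [20,25); WM=21
i=17 t=18 v=8: → [15,20); WM=23
i=18 t=23 v=6: → [20,25); WM=23
i=19 t=20 v=1: → [20,25); WM=23

12 15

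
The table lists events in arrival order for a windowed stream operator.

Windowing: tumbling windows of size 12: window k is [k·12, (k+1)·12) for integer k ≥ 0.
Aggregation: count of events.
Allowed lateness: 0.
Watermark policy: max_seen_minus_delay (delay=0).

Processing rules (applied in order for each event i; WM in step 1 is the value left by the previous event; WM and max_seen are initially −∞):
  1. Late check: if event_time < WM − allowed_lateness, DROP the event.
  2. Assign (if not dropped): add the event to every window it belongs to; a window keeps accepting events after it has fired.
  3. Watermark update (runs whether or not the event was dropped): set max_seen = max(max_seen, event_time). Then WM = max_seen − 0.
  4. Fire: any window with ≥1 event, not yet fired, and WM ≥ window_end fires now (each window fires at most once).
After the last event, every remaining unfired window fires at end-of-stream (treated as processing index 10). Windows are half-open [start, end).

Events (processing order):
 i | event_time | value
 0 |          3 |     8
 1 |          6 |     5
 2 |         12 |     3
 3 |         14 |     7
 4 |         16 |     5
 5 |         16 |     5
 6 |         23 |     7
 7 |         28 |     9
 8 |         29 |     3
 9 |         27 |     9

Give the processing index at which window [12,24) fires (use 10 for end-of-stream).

i=0 t=3 v=8: → [0,12); WM=3
i=1 t=6 v=5: → [0,12); WM=6
i=2 t=12 v=3: → [12,24); WM=12; [0,12) fires=2
i=3 t=14 v=7: → [12,24); WM=14
i=4 t=16 v=5: → [12,24); WM=16
i=5 t=16 v=5: → [12,24); WM=16
i=6 t=23 v=7: → [12,24); WM=23
i=7 t=28 v=9: → [24,36); WM=28; [12,24) fires=5
i=8 t=29 v=3: → [24,36); WM=29
i=9 t=27 v=9: DROP (t<29-0); WM=29

7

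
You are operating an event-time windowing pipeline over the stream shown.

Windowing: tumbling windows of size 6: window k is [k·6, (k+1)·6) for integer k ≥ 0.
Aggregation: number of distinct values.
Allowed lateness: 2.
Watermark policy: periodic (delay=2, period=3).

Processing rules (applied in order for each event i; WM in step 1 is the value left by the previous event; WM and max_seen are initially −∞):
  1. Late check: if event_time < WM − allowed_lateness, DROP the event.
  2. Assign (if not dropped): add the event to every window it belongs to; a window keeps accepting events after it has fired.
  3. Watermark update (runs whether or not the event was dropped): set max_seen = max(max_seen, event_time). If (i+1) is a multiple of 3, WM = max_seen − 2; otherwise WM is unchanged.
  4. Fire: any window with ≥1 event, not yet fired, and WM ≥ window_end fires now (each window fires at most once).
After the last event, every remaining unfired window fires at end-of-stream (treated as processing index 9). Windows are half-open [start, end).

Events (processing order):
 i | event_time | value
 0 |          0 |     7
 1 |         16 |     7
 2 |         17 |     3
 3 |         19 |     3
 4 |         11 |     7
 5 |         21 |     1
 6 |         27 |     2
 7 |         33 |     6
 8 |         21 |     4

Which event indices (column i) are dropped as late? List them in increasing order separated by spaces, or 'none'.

i=0 t=0 v=7: → [0,6); WM=−∞
i=1 t=16 v=7: → [12,18); WM=−∞
i=2 t=17 v=3: → [12,18); WM=15; [0,6) fires=1
i=3 t=19 v=3: → [18,24); WM=15
i=4 t=11 v=7: DROP (t<15-2); WM=15
i=5 t=21 v=1: → [18,24); WM=19; [12,18) fires=2
i=6 t=27 v=2: → [24,30); WM=19
i=7 t=33 v=6: → [30,36); WM=19
i=8 t=21 v=4: → [18,24); WM=31; [18,24) fires=3 [24,30) fires=1

4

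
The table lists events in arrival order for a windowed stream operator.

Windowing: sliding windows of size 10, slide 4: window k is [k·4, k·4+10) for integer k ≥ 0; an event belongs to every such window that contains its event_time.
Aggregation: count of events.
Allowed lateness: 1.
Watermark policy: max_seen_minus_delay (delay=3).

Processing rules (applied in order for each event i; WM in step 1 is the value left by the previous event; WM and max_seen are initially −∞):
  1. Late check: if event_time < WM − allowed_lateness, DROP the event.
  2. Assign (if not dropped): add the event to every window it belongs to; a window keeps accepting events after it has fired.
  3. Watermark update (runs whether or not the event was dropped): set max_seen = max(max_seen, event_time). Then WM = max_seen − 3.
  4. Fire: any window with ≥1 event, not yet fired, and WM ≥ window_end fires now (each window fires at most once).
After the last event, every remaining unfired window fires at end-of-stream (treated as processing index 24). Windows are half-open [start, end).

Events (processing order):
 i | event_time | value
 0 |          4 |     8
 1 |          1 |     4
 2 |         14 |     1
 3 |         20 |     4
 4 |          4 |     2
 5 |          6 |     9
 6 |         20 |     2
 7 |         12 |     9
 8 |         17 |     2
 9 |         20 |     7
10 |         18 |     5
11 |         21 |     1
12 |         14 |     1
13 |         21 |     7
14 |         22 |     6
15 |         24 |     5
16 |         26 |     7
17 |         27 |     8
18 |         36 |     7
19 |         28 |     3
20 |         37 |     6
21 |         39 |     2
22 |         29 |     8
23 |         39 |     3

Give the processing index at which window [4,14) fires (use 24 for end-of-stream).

i=0 t=4 v=8: → [4,14),[0,10); WM=1
i=1 t=1 v=4: → [0,10); WM=1
i=2 t=14 v=1: → [12,22),[8,18); WM=11; [0,10) fires=2
i=3 t=20 v=4: → [20,30),[16,26),[12,22); WM=17; [4,14) fires=1
i=4 t=4 v=2: DROP (t<17-1); WM=17
i=5 t=6 v=9: DROP (t<17-1); WM=17
i=6 t=20 v=2: → [20,30),[16,26),[12,22); WM=17
i=7 t=12 v=9: DROP (t<17-1); WM=17
i=8 t=17 v=2: → [16,26),[12,22),[8,18); WM=17
i=9 t=20 v=7: → [20,30),[16,26),[12,22); WM=17
i=10 t=18 v=5: → [16,26),[12,22); WM=17
i=11 t=21 v=1: → [20,30),[16,26),[12,22); WM=18; [8,18) fires=2
i=12 t=14 v=1: DROP (t<18-1); WM=18
i=13 t=21 v=7: → [20,30),[16,26),[12,22); WM=18
i=14 t=22 v=6: → [20,30),[16,26); WM=19
i=15 t=24 v=5: → [24,34),[20,30),[16,26); WM=21
i=16 t=26 v=7: → [24,34),[20,30); WM=23; [12,22) fires=8
i=17 t=27 v=8: → [24,34),[20,30); WM=24
i=18 t=36 v=7: → [36,46),[32,42),[28,38); WM=33; [16,26) fires=9 [20,30) fires=9
i=19 t=28 v=3: DROP (t<33-1); WM=33
i=20 t=37 v=6: → [36,46),[32,42),[28,38); WM=34; [24,34) fires=3
i=21 t=39 v=2: → [36,46),[32,42); WM=36
i=22 t=29 v=8: DROP (t<36-1); WM=36
i=23 t=39 v=3: → [36,46),[32,42); WM=36

3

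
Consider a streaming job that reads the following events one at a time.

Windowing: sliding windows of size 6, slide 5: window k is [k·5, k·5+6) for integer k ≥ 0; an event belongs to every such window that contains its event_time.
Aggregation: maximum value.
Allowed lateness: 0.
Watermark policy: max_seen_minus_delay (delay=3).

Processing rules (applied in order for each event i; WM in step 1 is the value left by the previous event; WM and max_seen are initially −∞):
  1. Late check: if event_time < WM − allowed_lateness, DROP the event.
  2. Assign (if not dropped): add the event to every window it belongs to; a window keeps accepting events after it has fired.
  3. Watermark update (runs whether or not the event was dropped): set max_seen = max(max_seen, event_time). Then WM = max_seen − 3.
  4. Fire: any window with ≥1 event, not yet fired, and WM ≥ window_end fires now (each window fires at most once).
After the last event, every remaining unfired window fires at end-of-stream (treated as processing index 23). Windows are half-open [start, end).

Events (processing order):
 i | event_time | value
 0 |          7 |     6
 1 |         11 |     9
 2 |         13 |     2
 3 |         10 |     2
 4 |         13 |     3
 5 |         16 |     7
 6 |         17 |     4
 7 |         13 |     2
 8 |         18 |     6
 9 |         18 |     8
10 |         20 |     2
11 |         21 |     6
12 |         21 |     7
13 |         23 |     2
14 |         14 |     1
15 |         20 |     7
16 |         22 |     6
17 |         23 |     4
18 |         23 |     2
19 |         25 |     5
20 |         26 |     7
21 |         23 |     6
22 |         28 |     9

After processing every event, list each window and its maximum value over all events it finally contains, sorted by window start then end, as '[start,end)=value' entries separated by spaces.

[5,11)=6 [10,16)=9 [15,21)=8 [20,26)=7 [25,31)=9

i=0 t=7 v=6: → [5,11); WM=4
i=1 t=11 v=9: → [10,16); WM=8
i=2 t=13 v=2: → [10,16); WM=10
i=3 t=10 v=2: → [10,16),[5,11); WM=10
i=4 t=13 v=3: → [10,16); WM=10
i=5 t=16 v=7: → [15,21); WM=13; [5,11) fires=6
i=6 t=17 v=4: → [15,21); WM=14
i=7 t=13 v=2: DROP (t<14-0); WM=14
i=8 t=18 v=6: → [15,21); WM=15
i=9 t=18 v=8: → [15,21); WM=15
i=10 t=20 v=2: → [20,26),[15,21); WM=17; [10,16) fires=9
i=11 t=21 v=6: → [20,26); WM=18
i=12 t=21 v=7: → [20,26); WM=18
i=13 t=23 v=2: → [20,26); WM=20
i=14 t=14 v=1: DROP (t<20-0); WM=20
i=15 t=20 v=7: → [20,26),[15,21); WM=20
i=16 t=22 v=6: → [20,26); WM=20
i=17 t=23 v=4: → [20,26); WM=20
i=18 t=23 v=2: → [20,26); WM=20
i=19 t=25 v=5: → [25,31),[20,26); WM=22; [15,21) fires=8
i=20 t=26 v=7: → [25,31); WM=23
i=21 t=23 v=6: → [20,26); WM=23
i=22 t=28 v=9: → [25,31); WM=25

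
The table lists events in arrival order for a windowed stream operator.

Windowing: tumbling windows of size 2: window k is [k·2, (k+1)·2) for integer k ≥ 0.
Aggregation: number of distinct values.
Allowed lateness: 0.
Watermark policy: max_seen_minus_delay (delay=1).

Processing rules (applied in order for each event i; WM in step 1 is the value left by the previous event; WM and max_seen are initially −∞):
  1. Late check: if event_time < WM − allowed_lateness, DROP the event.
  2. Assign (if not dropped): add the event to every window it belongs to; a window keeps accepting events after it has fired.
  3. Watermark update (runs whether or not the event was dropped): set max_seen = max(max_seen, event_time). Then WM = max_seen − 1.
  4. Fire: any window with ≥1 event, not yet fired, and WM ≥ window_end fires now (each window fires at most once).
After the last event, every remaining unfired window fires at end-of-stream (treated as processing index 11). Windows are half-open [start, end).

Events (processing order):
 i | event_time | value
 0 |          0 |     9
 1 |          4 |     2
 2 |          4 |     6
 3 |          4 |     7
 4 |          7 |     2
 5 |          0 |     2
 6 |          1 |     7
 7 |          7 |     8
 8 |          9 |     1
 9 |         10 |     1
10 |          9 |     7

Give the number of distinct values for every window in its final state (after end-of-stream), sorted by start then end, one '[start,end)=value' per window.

i=0 t=0 v=9: → [0,2); WM=-1
i=1 t=4 v=2: → [4,6); WM=3; [0,2) fires=1
i=2 t=4 v=6: → [4,6); WM=3
i=3 t=4 v=7: → [4,6); WM=3
i=4 t=7 v=2: → [6,8); WM=6; [4,6) fires=3
i=5 t=0 v=2: DROP (t<6-0); WM=6
i=6 t=1 v=7: DROP (t<6-0); WM=6
i=7 t=7 v=8: → [6,8); WM=6
i=8 t=9 v=1: → [8,10); WM=8; [6,8) fires=2
i=9 t=10 v=1: → [10,12); WM=9
i=10 t=9 v=7: → [8,10); WM=9

[0,2)=1 [4,6)=3 [6,8)=2 [8,10)=2 [10,12)=1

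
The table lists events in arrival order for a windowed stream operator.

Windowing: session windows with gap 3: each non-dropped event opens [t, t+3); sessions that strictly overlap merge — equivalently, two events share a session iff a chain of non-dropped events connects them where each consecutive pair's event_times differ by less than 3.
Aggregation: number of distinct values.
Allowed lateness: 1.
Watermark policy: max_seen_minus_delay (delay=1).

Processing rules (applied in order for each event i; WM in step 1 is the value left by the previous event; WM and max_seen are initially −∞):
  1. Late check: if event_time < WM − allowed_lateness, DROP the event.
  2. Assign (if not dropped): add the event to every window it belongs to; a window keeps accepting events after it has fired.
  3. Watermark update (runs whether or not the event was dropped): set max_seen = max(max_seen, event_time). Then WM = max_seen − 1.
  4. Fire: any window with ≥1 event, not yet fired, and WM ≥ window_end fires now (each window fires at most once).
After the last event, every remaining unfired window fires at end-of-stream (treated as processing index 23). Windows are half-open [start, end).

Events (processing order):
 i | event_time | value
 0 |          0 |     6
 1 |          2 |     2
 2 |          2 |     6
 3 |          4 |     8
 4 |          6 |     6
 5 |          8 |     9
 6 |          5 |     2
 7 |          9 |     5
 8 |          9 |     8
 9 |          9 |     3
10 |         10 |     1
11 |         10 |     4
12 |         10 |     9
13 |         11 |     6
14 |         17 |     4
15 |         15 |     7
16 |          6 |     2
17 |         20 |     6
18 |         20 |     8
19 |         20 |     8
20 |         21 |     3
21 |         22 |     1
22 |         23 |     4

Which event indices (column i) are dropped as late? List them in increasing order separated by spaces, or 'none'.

i=0 t=0 v=6: → [0,3); WM=-1
i=1 t=2 v=2: → [0,5); WM=1
i=2 t=2 v=6: → [0,5); WM=1
i=3 t=4 v=8: → [0,7); WM=3
i=4 t=6 v=6: → [0,9); WM=5
i=5 t=8 v=9: → [0,11); WM=7
i=6 t=5 v=2: DROP (t<7-1); WM=7
i=7 t=9 v=5: → [0,12); WM=8
i=8 t=9 v=8: → [0,12); WM=8
i=9 t=9 v=3: → [0,12); WM=8
i=10 t=10 v=1: → [0,13); WM=9
i=11 t=10 v=4: → [0,13); WM=9
i=12 t=10 v=9: → [0,13); WM=9
i=13 t=11 v=6: → [0,14); WM=10
i=14 t=17 v=4: → [17,20); WM=16
i=15 t=15 v=7: → [15,20); WM=16
i=16 t=6 v=2: DROP (t<16-1); WM=16
i=17 t=20 v=6: → [20,23); WM=19
i=18 t=20 v=8: → [20,23); WM=19
i=19 t=20 v=8: → [20,23); WM=19
i=20 t=21 v=3: → [20,24); WM=20
i=21 t=22 v=1: → [20,25); WM=21
i=22 t=23 v=4: → [20,26); WM=22

6 16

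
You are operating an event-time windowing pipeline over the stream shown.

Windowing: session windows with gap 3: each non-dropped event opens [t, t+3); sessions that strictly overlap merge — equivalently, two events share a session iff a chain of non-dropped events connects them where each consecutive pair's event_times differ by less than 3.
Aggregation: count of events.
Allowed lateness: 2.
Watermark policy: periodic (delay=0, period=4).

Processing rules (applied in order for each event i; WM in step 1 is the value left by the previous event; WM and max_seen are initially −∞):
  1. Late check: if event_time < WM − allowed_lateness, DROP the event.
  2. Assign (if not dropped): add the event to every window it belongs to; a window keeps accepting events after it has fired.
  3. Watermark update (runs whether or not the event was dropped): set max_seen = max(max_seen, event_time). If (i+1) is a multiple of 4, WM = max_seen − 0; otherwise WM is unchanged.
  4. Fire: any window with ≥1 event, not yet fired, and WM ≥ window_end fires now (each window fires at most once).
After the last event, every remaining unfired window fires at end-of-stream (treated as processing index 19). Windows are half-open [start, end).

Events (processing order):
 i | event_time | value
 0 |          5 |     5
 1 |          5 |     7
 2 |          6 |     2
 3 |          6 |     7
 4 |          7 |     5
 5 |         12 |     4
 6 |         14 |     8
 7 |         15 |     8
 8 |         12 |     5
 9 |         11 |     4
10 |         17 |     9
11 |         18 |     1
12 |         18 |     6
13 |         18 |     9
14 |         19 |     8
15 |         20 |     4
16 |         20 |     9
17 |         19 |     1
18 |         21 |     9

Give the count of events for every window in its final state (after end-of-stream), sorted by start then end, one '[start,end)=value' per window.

[5,10)=5 [12,24)=12

i=0 t=5 v=5: → [5,8); WM=−∞
i=1 t=5 v=7: → [5,8); WM=−∞
i=2 t=6 v=2: → [5,9); WM=−∞
i=3 t=6 v=7: → [5,9); WM=6
i=4 t=7 v=5: → [5,10); WM=6
i=5 t=12 v=4: → [12,15); WM=6
i=6 t=14 v=8: → [12,17); WM=6
i=7 t=15 v=8: → [12,18); WM=15
i=8 t=12 v=5: DROP (t<15-2); WM=15
i=9 t=11 v=4: DROP (t<15-2); WM=15
i=10 t=17 v=9: → [12,20); WM=15
i=11 t=18 v=1: → [12,21); WM=18
i=12 t=18 v=6: → [12,21); WM=18
i=13 t=18 v=9: → [12,21); WM=18
i=14 t=19 v=8: → [12,22); WM=18
i=15 t=20 v=4: → [12,23); WM=20
i=16 t=20 v=9: → [12,23); WM=20
i=17 t=19 v=1: → [12,23); WM=20
i=18 t=21 v=9: → [12,24); WM=20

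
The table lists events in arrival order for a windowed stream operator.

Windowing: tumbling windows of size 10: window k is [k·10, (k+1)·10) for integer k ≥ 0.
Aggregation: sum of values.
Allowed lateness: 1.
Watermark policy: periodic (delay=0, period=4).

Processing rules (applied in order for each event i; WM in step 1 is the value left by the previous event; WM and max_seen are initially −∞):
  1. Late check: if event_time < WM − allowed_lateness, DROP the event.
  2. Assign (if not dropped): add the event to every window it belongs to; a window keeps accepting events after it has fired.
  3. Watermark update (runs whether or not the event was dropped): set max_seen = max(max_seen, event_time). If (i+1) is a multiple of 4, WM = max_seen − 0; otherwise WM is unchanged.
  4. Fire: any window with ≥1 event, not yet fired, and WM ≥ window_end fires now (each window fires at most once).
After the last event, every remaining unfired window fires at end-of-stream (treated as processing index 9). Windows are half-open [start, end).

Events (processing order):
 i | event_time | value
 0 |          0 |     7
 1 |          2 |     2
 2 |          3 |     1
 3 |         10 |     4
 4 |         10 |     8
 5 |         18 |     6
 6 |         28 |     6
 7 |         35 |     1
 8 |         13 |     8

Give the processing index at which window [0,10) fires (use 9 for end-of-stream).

i=0 t=0 v=7: → [0,10); WM=−∞
i=1 t=2 v=2: → [0,10); WM=−∞
i=2 t=3 v=1: → [0,10); WM=−∞
i=3 t=10 v=4: → [10,20); WM=10; [0,10) fires=10
i=4 t=10 v=8: → [10,20); WM=10
i=5 t=18 v=6: → [10,20); WM=10
i=6 t=28 v=6: → [20,30); WM=10
i=7 t=35 v=1: → [30,40); WM=35; [10,20) fires=18 [20,30) fires=6
i=8 t=13 v=8: DROP (t<35-1); WM=35

3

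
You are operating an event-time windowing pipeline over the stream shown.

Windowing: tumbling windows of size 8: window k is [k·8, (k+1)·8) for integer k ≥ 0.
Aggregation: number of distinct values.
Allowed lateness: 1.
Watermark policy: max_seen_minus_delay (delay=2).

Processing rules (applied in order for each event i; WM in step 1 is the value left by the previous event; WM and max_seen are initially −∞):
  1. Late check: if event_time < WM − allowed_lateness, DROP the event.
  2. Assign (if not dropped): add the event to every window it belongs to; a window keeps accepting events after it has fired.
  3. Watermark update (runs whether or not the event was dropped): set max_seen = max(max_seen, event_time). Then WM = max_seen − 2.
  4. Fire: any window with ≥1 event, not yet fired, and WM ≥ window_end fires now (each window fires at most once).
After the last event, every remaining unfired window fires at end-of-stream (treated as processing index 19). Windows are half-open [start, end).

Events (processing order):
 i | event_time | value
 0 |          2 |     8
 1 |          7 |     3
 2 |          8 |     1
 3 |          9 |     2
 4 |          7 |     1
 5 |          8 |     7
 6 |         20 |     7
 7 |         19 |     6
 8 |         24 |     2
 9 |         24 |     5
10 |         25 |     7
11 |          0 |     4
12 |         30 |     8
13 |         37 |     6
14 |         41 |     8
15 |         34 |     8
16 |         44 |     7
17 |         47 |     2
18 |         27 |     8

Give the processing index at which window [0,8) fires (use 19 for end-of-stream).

6

i=0 t=2 v=8: → [0,8); WM=0
i=1 t=7 v=3: → [0,8); WM=5
i=2 t=8 v=1: → [8,16); WM=6
i=3 t=9 v=2: → [8,16); WM=7
i=4 t=7 v=1: → [0,8); WM=7
i=5 t=8 v=7: → [8,16); WM=7
i=6 t=20 v=7: → [16,24); WM=18; [0,8) fires=3 [8,16) fires=3
i=7 t=19 v=6: → [16,24); WM=18
i=8 t=24 v=2: → [24,32); WM=22
i=9 t=24 v=5: → [24,32); WM=22
i=10 t=25 v=7: → [24,32); WM=23
i=11 t=0 v=4: DROP (t<23-1); WM=23
i=12 t=30 v=8: → [24,32); WM=28; [16,24) fires=2
i=13 t=37 v=6: → [32,40); WM=35; [24,32) fires=4
i=14 t=41 v=8: → [40,48); WM=39
i=15 t=34 v=8: DROP (t<39-1); WM=39
i=16 t=44 v=7: → [40,48); WM=42; [32,40) fires=1
i=17 t=47 v=2: → [40,48); WM=45
i=18 t=27 v=8: DROP (t<45-1); WM=45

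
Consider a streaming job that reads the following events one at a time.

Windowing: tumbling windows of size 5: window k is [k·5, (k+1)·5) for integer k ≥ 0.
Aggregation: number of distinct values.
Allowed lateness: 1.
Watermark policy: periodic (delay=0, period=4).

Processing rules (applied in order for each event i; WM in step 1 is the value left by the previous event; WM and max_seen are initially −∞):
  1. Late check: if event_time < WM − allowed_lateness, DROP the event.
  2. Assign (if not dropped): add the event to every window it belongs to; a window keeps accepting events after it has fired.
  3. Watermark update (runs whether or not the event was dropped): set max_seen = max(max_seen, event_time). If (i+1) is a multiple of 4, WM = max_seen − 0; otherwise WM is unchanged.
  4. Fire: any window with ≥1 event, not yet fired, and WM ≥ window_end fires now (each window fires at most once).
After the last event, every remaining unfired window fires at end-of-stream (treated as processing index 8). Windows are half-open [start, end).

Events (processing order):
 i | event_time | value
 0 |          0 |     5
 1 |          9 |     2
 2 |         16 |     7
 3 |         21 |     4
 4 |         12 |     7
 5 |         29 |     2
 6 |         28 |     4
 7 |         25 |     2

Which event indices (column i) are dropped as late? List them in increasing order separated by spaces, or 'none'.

i=0 t=0 v=5: → [0,5); WM=−∞
i=1 t=9 v=2: → [5,10); WM=−∞
i=2 t=16 v=7: → [15,20); WM=−∞
i=3 t=21 v=4: → [20,25); WM=21; [0,5) fires=1 [5,10) fires=1 [15,20) fires=1
i=4 t=12 v=7: DROP (t<21-1); WM=21
i=5 t=29 v=2: → [25,30); WM=21
i=6 t=28 v=4: → [25,30); WM=21
i=7 t=25 v=2: → [25,30); WM=29; [20,25) fires=1

4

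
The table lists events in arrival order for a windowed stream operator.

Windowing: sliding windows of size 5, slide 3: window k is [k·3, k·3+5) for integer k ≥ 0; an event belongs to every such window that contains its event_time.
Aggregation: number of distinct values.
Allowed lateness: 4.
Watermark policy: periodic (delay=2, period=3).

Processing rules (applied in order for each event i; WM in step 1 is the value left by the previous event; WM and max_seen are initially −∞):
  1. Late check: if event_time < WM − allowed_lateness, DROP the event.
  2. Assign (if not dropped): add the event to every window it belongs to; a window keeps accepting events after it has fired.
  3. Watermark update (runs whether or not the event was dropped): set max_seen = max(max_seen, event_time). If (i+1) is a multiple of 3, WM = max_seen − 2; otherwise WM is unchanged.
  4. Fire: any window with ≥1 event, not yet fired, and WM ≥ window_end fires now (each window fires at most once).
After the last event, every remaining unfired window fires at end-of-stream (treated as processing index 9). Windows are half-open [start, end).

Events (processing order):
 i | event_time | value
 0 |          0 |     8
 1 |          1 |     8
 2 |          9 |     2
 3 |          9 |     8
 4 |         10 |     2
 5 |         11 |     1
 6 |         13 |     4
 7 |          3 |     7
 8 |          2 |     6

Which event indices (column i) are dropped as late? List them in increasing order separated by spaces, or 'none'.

i=0 t=0 v=8: → [0,5); WM=−∞
i=1 t=1 v=8: → [0,5); WM=−∞
i=2 t=9 v=2: → [9,14),[6,11); WM=7; [0,5) fires=1
i=3 t=9 v=8: → [9,14),[6,11); WM=7
i=4 t=10 v=2: → [9,14),[6,11); WM=7
i=5 t=11 v=1: → [9,14); WM=9
i=6 t=13 v=4: → [12,17),[9,14); WM=9
i=7 t=3 v=7: DROP (t<9-4); WM=9
i=8 t=2 v=6: DROP (t<9-4); WM=11; [6,11) fires=2

7 8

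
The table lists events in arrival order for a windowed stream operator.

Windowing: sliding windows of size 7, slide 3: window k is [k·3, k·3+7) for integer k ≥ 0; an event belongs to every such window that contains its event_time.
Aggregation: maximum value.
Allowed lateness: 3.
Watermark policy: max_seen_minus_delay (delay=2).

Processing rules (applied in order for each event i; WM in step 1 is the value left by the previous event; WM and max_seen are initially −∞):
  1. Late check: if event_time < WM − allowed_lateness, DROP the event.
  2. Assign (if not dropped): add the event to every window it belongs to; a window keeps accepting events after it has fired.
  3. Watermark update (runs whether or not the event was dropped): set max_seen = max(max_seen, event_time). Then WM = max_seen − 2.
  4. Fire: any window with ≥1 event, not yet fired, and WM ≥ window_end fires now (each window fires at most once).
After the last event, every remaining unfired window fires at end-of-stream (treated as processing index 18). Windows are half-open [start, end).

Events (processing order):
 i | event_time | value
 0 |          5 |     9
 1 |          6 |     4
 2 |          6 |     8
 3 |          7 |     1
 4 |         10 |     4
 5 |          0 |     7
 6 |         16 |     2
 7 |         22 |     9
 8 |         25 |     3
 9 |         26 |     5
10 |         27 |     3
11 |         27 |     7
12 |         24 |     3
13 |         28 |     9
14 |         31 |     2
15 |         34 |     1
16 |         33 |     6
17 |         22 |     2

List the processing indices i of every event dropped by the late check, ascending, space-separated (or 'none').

5 17

i=0 t=5 v=9: → [3,10),[0,7); WM=3
i=1 t=6 v=4: → [6,13),[3,10),[0,7); WM=4
i=2 t=6 v=8: → [6,13),[3,10),[0,7); WM=4
i=3 t=7 v=1: → [6,13),[3,10); WM=5
i=4 t=10 v=4: → [9,16),[6,13); WM=8; [0,7) fires=9
i=5 t=0 v=7: DROP (t<8-3); WM=8
i=6 t=16 v=2: → [15,22),[12,19); WM=14; [3,10) fires=9 [6,13) fires=8
i=7 t=22 v=9: → [21,28),[18,25); WM=20; [9,16) fires=4 [12,19) fires=2
i=8 t=25 v=3: → [24,31),[21,28); WM=23; [15,22) fires=2
i=9 t=26 v=5: → [24,31),[21,28); WM=24
i=10 t=27 v=3: → [27,34),[24,31),[21,28); WM=25; [18,25) fires=9
i=11 t=27 v=7: → [27,34),[24,31),[21,28); WM=25
i=12 t=24 v=3: → [24,31),[21,28),[18,25); WM=25
i=13 t=28 v=9: → [27,34),[24,31); WM=26
i=14 t=31 v=2: → [30,37),[27,34); WM=29; [21,28) fires=9
i=15 t=34 v=1: → [33,40),[30,37); WM=32; [24,31) fires=9
i=16 t=33 v=6: → [33,40),[30,37),[27,34); WM=32
i=17 t=22 v=2: DROP (t<32-3); WM=32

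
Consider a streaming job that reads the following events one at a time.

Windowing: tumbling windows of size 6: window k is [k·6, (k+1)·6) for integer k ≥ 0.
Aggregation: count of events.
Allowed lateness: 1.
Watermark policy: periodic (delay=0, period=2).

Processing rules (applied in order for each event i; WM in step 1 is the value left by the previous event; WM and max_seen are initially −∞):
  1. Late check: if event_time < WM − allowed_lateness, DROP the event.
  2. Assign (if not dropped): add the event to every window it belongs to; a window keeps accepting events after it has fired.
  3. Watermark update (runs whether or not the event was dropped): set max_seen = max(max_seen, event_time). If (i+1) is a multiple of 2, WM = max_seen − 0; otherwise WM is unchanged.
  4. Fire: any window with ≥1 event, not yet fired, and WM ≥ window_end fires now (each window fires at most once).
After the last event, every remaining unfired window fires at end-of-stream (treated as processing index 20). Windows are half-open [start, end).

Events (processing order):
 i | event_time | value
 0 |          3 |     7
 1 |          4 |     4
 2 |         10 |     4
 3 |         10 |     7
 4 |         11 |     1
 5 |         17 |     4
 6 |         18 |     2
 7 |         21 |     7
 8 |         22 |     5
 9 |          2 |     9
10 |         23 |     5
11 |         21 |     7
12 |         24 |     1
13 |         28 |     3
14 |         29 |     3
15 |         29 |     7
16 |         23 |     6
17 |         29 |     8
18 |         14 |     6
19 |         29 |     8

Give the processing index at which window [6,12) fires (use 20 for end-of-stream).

i=0 t=3 v=7: → [0,6); WM=−∞
i=1 t=4 v=4: → [0,6); WM=4
i=2 t=10 v=4: → [6,12); WM=4
i=3 t=10 v=7: → [6,12); WM=10; [0,6) fires=2
i=4 t=11 v=1: → [6,12); WM=10
i=5 t=17 v=4: → [12,18); WM=17; [6,12) fires=3
i=6 t=18 v=2: → [18,24); WM=17
i=7 t=21 v=7: → [18,24); WM=21; [12,18) fires=1
i=8 t=22 v=5: → [18,24); WM=21
i=9 t=2 v=9: DROP (t<21-1); WM=22
i=10 t=23 v=5: → [18,24); WM=22
i=11 t=21 v=7: → [18,24); WM=23
i=12 t=24 v=1: → [24,30); WM=23
i=13 t=28 v=3: → [24,30); WM=28; [18,24) fires=5
i=14 t=29 v=3: → [24,30); WM=28
i=15 t=29 v=7: → [24,30); WM=29
i=16 t=23 v=6: DROP (t<29-1); WM=29
i=17 t=29 v=8: → [24,30); WM=29
i=18 t=14 v=6: DROP (t<29-1); WM=29
i=19 t=29 v=8: → [24,30); WM=29

5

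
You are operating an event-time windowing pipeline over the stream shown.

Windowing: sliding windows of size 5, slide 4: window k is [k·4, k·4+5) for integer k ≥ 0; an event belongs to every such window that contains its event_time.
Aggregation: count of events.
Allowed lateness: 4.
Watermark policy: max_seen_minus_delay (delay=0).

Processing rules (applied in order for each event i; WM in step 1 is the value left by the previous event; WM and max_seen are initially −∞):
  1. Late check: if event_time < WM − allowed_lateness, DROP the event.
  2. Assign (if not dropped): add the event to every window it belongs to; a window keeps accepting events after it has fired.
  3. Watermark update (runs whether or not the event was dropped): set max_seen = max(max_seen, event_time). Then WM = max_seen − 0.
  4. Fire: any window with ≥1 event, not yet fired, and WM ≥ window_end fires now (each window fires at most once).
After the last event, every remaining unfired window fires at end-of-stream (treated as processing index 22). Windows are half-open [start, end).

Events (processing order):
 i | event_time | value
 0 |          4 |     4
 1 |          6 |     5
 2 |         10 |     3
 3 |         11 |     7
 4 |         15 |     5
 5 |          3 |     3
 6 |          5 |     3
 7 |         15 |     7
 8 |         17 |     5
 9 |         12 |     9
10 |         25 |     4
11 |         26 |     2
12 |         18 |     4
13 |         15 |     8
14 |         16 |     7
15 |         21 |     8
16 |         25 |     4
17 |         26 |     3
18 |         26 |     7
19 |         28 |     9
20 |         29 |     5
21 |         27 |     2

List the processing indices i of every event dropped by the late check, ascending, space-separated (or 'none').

i=0 t=4 v=4: → [4,9),[0,5); WM=4
i=1 t=6 v=5: → [4,9); WM=6; [0,5) fires=1
i=2 t=10 v=3: → [8,13); WM=10; [4,9) fires=2
i=3 t=11 v=7: → [8,13); WM=11
i=4 t=15 v=5: → [12,17); WM=15; [8,13) fires=2
i=5 t=3 v=3: DROP (t<15-4); WM=15
i=6 t=5 v=3: DROP (t<15-4); WM=15
i=7 t=15 v=7: → [12,17); WM=15
i=8 t=17 v=5: → [16,21); WM=17; [12,17) fires=2
i=9 t=12 v=9: DROP (t<17-4); WM=17
i=10 t=25 v=4: → [24,29); WM=25; [16,21) fires=1
i=11 t=26 v=2: → [24,29); WM=26
i=12 t=18 v=4: DROP (t<26-4); WM=26
i=13 t=15 v=8: DROP (t<26-4); WM=26
i=14 t=16 v=7: DROP (t<26-4); WM=26
i=15 t=21 v=8: DROP (t<26-4); WM=26
i=16 t=25 v=4: → [24,29); WM=26
i=17 t=26 v=3: → [24,29); WM=26
i=18 t=26 v=7: → [24,29); WM=26
i=19 t=28 v=9: → [28,33),[24,29); WM=28
i=20 t=29 v=5: → [28,33); WM=29; [24,29) fires=6
i=21 t=27 v=2: → [24,29); WM=29

5 6 9 12 13 14 15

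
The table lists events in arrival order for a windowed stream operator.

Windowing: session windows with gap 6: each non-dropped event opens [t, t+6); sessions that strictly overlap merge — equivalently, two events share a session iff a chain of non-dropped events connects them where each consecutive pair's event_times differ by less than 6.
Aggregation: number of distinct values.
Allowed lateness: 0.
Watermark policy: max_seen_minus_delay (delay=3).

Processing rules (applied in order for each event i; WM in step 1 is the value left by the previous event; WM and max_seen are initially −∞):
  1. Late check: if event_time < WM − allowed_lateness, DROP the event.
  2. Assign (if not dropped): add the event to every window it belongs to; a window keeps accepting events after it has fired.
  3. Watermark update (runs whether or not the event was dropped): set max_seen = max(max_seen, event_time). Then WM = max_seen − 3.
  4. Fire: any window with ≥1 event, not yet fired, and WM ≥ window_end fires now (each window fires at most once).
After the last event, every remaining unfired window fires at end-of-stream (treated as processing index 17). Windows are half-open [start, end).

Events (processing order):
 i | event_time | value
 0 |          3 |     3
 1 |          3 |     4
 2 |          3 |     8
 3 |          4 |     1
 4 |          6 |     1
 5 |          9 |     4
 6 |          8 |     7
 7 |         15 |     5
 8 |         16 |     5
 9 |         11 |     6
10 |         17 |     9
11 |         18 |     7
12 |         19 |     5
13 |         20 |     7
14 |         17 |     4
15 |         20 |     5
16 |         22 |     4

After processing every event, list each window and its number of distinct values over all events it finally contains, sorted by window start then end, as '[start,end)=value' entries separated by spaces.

i=0 t=3 v=3: → [3,9); WM=0
i=1 t=3 v=4: → [3,9); WM=0
i=2 t=3 v=8: → [3,9); WM=0
i=3 t=4 v=1: → [3,10); WM=1
i=4 t=6 v=1: → [3,12); WM=3
i=5 t=9 v=4: → [3,15); WM=6
i=6 t=8 v=7: → [3,15); WM=6
i=7 t=15 v=5: → [15,21); WM=12
i=8 t=16 v=5: → [15,22); WM=13
i=9 t=11 v=6: DROP (t<13-0); WM=13
i=10 t=17 v=9: → [15,23); WM=14
i=11 t=18 v=7: → [15,24); WM=15
i=12 t=19 v=5: → [15,25); WM=16
i=13 t=20 v=7: → [15,26); WM=17
i=14 t=17 v=4: → [15,26); WM=17
i=15 t=20 v=5: → [15,26); WM=17
i=16 t=22 v=4: → [15,28); WM=19

[3,15)=5 [15,28)=4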